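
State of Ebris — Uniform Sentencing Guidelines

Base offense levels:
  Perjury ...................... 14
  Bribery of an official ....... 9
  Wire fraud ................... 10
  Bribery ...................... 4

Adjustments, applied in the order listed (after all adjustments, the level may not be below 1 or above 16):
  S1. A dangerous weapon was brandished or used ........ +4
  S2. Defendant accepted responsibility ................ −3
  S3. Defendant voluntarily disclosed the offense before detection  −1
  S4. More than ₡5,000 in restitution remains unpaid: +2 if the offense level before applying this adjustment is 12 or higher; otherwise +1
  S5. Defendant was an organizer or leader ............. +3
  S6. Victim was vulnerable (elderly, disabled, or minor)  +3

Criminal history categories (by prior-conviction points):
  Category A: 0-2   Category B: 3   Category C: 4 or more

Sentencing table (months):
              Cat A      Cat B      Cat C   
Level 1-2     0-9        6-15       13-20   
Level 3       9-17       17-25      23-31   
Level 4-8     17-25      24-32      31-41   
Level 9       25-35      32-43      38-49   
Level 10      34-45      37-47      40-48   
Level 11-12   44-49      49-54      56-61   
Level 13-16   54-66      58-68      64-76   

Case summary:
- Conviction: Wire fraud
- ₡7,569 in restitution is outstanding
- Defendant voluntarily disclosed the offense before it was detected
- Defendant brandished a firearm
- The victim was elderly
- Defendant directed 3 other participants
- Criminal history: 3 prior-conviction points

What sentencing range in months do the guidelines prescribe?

58-68 months

Base offense level for wire fraud: 10.
S1 applies: 10 + 4 = 14.
S2 does not apply.
S3 applies: 14 − 1 = 13.
S4 applies (level before this adjustment is 13 ≥ 12, so +2): 13 + 2 = 15.
S5 applies: 15 + 3 = 18.
S6 applies: 18 + 3 = 21.
Level 21 exceeds the maximum of 16; capped at 16.
Final offense level: 16.
Criminal history: 3 prior points → Category B (3).
Level 16 falls in the 13-16 band.
Grid: Level 13-16 × Category B = 58-68 months.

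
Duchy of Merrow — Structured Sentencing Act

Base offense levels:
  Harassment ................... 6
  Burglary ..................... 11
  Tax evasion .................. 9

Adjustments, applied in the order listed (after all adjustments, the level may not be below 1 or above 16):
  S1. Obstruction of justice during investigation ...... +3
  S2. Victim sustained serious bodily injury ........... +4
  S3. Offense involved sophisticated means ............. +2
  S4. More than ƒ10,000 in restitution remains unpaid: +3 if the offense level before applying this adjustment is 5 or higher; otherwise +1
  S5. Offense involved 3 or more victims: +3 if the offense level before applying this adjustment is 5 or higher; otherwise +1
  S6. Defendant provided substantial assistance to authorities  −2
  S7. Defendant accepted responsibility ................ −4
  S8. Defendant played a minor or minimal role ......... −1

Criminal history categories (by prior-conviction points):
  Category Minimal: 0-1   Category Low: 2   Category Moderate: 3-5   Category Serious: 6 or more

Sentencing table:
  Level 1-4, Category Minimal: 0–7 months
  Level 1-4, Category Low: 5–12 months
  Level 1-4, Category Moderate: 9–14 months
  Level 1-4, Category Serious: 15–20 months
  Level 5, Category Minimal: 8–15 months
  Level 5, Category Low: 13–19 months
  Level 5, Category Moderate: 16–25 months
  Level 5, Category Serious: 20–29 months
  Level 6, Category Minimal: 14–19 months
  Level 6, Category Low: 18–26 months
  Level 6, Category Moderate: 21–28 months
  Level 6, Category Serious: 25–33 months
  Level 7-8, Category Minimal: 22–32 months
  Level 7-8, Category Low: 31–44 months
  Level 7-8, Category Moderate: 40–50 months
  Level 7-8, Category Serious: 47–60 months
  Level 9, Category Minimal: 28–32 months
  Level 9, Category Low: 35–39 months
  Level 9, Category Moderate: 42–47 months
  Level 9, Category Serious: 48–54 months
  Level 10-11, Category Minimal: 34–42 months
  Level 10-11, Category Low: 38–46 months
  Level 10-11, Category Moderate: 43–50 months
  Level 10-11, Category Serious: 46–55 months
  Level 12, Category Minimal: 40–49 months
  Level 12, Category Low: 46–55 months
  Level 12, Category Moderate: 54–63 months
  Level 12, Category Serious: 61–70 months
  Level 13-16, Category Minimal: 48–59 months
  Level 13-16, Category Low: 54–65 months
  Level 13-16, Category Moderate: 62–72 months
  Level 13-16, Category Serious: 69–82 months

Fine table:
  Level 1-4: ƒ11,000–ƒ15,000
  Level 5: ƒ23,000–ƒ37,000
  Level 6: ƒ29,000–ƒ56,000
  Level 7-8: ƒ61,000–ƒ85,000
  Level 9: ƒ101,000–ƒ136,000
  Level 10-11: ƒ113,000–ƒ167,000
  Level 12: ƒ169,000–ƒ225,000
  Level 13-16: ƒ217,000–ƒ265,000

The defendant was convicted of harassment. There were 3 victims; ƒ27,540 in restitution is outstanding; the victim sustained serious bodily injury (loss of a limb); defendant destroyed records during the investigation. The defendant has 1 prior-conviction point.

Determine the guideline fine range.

Base offense level for harassment: 6.
S1 applies: 6 + 3 = 9.
S2 applies: 9 + 4 = 13.
S3 does not apply.
S4 applies (level before this adjustment is 13 ≥ 5, so +3): 13 + 3 = 16.
S5 applies (level before this adjustment is 16 ≥ 5, so +3): 16 + 3 = 19.
S8 does not apply.
Level 19 exceeds the maximum of 16; capped at 16.
Final offense level: 16.
Level 16 falls in the 13-16 band.
Fine table: Level 13-16 → ƒ217,000–ƒ265,000.

ƒ217,000–ƒ265,000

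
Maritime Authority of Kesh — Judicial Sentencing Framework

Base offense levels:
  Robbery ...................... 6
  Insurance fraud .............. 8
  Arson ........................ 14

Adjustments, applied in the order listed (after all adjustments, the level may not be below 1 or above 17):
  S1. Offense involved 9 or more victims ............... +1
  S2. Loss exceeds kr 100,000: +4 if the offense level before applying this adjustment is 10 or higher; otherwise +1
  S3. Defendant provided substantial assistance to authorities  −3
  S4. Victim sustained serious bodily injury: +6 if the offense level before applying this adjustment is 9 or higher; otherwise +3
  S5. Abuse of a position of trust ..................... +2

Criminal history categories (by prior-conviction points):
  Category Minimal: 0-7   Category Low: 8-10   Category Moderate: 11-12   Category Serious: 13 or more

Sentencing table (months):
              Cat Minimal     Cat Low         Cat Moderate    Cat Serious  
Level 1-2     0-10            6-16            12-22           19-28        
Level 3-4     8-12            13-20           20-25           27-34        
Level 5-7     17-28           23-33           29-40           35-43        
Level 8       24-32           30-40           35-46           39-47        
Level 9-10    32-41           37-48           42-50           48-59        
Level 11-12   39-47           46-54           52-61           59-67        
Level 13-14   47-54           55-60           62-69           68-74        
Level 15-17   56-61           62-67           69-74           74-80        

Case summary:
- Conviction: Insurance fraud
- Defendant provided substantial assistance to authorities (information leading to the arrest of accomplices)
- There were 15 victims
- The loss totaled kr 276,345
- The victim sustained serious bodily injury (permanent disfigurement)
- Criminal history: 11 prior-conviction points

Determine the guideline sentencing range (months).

42-50 months

Base offense level for insurance fraud: 8.
S1 applies: 8 + 1 = 9.
S2 applies (level before this adjustment is 9 < 10, so +1): 9 + 1 = 10.
S3 applies: 10 − 3 = 7.
S4 applies (level before this adjustment is 7 < 9, so +3): 7 + 3 = 10.
Final offense level: 10.
Criminal history: 11 prior points → Category Moderate (11-12).
Level 10 falls in the 9-10 band.
Grid: Level 9-10 × Category Moderate = 42-50 months.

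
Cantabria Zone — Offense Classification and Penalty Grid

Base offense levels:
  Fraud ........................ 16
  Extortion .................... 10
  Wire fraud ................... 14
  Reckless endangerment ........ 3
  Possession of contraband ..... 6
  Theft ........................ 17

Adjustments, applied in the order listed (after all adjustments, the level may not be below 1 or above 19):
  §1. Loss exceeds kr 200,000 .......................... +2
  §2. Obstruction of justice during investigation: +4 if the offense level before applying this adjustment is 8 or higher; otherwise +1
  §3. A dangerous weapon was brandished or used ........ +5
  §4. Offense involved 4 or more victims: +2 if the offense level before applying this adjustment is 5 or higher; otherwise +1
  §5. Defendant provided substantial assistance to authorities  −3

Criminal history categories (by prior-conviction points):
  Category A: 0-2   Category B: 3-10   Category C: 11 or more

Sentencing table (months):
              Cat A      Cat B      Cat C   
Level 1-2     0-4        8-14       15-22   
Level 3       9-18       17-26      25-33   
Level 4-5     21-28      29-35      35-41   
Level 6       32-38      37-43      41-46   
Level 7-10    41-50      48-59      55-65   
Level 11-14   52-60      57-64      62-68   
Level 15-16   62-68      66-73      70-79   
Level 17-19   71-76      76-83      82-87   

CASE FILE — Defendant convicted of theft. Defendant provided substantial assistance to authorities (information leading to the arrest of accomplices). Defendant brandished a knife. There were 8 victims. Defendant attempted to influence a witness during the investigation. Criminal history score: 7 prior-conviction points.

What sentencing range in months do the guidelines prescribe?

Base offense level for theft: 17.
§2 applies (level before this adjustment is 17 ≥ 8, so +4): 17 + 4 = 21.
§3 applies: 21 + 5 = 26.
§4 applies (level before this adjustment is 26 ≥ 5, so +2): 26 + 2 = 28.
§5 applies: 28 − 3 = 25.
Level 25 exceeds the maximum of 19; capped at 19.
Final offense level: 19.
Criminal history: 7 prior points → Category B (3-10).
Level 19 falls in the 17-19 band.
Grid: Level 17-19 × Category B = 76-83 months.

76-83 months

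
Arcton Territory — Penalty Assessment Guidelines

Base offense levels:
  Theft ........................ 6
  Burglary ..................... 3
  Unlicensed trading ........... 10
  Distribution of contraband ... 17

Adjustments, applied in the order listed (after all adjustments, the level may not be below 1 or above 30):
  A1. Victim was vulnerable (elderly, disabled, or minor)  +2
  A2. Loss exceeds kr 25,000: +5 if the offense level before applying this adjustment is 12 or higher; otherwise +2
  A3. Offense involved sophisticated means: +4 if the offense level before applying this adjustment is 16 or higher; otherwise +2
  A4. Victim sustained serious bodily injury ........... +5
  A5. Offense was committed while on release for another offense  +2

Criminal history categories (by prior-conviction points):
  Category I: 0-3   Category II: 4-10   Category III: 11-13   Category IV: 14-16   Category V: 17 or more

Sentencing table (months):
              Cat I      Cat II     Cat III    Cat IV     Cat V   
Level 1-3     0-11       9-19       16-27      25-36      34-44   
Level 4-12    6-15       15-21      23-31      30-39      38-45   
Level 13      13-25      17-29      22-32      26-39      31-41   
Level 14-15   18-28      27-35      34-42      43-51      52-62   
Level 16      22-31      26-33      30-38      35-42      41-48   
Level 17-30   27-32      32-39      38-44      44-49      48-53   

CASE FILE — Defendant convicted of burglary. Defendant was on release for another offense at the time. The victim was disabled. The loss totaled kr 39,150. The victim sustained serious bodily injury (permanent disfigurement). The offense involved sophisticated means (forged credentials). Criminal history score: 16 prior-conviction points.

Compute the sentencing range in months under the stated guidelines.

Base offense level for burglary: 3.
A1 applies: 3 + 2 = 5.
A2 applies (level before this adjustment is 5 < 12, so +2): 5 + 2 = 7.
A3 applies (level before this adjustment is 7 < 16, so +2): 7 + 2 = 9.
A4 applies: 9 + 5 = 14.
A5 applies: 14 + 2 = 16.
Final offense level: 16.
Criminal history: 16 prior points → Category IV (14-16).
Level 16 falls in the 16 band.
Grid: Level 16 × Category IV = 35-42 months.

35-42 months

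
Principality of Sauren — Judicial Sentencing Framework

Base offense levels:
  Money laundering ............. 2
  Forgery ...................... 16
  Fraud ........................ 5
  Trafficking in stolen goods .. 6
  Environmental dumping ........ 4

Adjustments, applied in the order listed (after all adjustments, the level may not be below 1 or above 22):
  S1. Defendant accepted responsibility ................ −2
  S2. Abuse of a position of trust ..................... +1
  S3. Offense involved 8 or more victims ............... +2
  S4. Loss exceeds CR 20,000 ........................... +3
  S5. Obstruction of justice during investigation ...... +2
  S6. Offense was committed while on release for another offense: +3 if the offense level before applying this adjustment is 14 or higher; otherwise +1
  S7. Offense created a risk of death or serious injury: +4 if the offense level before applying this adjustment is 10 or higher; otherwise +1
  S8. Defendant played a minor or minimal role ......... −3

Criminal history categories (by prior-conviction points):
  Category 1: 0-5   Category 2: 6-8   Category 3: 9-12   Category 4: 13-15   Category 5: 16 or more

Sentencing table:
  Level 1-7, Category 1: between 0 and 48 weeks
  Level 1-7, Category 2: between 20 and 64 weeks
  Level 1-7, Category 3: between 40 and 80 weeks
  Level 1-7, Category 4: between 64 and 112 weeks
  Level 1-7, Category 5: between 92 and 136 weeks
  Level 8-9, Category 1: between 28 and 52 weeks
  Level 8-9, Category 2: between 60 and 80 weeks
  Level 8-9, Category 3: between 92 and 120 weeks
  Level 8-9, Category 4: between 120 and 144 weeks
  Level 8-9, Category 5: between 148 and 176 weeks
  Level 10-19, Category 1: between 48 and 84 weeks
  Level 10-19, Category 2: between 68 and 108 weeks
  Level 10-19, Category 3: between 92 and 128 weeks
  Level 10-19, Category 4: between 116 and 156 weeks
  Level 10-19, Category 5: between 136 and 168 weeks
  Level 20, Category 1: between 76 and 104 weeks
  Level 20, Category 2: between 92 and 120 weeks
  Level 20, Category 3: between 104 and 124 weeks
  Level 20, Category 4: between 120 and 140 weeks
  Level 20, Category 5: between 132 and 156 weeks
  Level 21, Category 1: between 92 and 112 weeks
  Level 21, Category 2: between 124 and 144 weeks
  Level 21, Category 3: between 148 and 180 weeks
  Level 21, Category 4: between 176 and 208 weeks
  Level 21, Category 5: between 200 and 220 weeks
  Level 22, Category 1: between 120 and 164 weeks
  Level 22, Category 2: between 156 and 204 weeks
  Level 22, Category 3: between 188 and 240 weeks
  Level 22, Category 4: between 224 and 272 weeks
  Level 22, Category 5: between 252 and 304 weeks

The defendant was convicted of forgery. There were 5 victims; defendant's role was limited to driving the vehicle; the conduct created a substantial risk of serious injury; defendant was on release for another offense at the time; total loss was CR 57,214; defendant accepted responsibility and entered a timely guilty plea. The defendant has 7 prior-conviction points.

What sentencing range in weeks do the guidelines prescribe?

124-144 weeks

Base offense level for forgery: 16.
S1 applies: 16 − 2 = 14.
S2 does not apply.
S3 does not apply.
S4 applies: 14 + 3 = 17.
S6 applies (level before this adjustment is 17 ≥ 14, so +3): 17 + 3 = 20.
S7 applies (level before this adjustment is 20 ≥ 10, so +4): 20 + 4 = 24.
S8 applies: 24 − 3 = 21.
Final offense level: 21.
Criminal history: 7 prior points → Category 2 (6-8).
Level 21 falls in the 21 band.
Grid: Level 21 × Category 2 = 124-144 weeks.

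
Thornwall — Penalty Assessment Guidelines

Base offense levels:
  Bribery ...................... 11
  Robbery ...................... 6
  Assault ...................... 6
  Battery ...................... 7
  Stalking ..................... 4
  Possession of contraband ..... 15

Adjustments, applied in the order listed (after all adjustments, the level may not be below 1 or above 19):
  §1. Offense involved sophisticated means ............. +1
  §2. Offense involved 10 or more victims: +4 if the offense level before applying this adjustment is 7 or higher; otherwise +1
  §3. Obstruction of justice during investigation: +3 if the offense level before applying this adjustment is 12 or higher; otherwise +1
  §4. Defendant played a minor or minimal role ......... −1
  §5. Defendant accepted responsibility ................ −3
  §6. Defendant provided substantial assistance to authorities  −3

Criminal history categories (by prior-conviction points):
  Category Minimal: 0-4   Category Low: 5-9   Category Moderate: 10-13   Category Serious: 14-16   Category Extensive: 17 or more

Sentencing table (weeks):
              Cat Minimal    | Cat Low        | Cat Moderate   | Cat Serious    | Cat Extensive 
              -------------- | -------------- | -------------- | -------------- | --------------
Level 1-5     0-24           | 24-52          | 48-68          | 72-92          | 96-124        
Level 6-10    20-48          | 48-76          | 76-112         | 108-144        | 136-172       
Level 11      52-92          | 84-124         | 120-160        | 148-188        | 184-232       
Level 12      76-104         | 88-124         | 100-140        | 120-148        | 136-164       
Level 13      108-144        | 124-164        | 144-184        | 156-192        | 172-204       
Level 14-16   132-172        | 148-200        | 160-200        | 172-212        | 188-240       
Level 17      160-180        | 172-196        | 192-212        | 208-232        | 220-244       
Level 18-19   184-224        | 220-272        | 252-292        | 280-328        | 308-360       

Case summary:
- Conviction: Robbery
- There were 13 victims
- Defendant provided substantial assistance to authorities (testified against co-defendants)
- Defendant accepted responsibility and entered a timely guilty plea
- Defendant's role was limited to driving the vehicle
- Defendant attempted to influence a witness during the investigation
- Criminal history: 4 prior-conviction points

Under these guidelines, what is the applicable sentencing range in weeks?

0-24 weeks

Base offense level for robbery: 6.
§1 does not apply.
§2 applies (level before this adjustment is 6 < 7, so +1): 6 + 1 = 7.
§3 applies (level before this adjustment is 7 < 12, so +1): 7 + 1 = 8.
§4 applies: 8 − 1 = 7.
§5 applies: 7 − 3 = 4.
§6 applies: 4 − 3 = 1.
Final offense level: 1.
Criminal history: 4 prior points → Category Minimal (0-4).
Level 1 falls in the 1-5 band.
Grid: Level 1-5 × Category Minimal = 0-24 weeks.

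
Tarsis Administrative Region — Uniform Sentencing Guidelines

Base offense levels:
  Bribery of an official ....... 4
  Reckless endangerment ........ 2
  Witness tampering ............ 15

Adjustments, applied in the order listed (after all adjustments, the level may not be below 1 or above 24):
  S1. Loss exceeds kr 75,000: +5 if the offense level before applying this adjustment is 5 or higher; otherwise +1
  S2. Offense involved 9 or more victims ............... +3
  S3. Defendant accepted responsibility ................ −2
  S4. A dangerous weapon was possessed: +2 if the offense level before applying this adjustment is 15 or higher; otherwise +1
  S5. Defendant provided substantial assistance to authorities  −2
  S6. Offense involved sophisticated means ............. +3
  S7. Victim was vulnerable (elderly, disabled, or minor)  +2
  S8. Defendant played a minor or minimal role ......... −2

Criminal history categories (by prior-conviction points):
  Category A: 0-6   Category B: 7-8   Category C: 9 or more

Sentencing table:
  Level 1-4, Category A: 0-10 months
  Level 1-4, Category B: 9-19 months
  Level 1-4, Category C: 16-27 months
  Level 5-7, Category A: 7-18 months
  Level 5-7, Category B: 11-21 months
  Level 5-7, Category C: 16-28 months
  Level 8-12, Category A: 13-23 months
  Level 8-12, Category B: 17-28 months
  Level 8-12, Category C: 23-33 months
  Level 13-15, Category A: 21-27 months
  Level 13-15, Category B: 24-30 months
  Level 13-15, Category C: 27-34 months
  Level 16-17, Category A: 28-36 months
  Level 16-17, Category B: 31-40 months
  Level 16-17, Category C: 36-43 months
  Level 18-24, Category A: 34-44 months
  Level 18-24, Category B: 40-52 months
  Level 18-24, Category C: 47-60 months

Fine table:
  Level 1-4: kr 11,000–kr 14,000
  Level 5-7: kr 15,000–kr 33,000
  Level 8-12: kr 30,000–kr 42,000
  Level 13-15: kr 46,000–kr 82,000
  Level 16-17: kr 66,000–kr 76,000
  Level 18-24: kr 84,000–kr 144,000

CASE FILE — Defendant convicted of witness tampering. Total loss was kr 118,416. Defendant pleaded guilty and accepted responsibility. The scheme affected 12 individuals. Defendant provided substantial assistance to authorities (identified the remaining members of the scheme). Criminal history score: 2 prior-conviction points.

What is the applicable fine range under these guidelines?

Base offense level for witness tampering: 15.
S1 applies (level before this adjustment is 15 ≥ 5, so +5): 15 + 5 = 20.
S2 applies: 20 + 3 = 23.
S3 applies: 23 − 2 = 21.
S5 applies: 21 − 2 = 19.
S7 does not apply.
Final offense level: 19.
Level 19 falls in the 18-24 band.
Fine table: Level 18-24 → kr 84,000–kr 144,000.

kr 84,000–kr 144,000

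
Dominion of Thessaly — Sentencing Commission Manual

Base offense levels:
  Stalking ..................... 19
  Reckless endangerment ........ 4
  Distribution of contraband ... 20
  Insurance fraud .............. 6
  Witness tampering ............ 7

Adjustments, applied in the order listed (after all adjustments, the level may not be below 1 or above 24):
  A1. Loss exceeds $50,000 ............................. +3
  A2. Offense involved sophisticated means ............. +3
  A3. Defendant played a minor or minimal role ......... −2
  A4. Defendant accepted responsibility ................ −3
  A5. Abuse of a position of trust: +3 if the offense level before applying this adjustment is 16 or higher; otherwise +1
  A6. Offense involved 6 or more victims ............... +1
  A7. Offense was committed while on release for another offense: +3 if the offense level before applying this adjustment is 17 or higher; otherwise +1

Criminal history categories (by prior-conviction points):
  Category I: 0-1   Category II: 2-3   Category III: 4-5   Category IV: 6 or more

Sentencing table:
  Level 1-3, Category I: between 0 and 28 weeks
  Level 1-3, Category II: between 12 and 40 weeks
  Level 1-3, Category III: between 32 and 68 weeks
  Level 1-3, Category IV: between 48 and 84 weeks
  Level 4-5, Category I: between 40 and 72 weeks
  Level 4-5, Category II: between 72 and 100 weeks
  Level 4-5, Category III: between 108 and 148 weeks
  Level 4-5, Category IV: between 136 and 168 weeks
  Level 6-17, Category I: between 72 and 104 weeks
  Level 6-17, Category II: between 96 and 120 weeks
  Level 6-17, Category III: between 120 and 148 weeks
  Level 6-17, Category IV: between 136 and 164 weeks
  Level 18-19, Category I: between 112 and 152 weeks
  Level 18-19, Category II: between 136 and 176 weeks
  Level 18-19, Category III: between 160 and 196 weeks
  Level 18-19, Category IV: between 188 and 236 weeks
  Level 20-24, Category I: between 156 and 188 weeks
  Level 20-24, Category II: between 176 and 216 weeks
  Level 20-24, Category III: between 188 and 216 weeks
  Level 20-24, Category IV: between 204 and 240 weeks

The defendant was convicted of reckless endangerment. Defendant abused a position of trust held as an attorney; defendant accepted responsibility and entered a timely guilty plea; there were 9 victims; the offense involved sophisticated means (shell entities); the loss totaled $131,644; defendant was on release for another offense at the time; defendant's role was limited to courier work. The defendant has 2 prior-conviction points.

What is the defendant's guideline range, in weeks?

96-120 weeks

Base offense level for reckless endangerment: 4.
A1 applies: 4 + 3 = 7.
A2 applies: 7 + 3 = 10.
A3 applies: 10 − 2 = 8.
A4 applies: 8 − 3 = 5.
A5 applies (level before this adjustment is 5 < 16, so +1): 5 + 1 = 6.
A6 applies: 6 + 1 = 7.
A7 applies (level before this adjustment is 7 < 17, so +1): 7 + 1 = 8.
Final offense level: 8.
Criminal history: 2 prior points → Category II (2-3).
Level 8 falls in the 6-17 band.
Grid: Level 6-17 × Category II = 96-120 weeks.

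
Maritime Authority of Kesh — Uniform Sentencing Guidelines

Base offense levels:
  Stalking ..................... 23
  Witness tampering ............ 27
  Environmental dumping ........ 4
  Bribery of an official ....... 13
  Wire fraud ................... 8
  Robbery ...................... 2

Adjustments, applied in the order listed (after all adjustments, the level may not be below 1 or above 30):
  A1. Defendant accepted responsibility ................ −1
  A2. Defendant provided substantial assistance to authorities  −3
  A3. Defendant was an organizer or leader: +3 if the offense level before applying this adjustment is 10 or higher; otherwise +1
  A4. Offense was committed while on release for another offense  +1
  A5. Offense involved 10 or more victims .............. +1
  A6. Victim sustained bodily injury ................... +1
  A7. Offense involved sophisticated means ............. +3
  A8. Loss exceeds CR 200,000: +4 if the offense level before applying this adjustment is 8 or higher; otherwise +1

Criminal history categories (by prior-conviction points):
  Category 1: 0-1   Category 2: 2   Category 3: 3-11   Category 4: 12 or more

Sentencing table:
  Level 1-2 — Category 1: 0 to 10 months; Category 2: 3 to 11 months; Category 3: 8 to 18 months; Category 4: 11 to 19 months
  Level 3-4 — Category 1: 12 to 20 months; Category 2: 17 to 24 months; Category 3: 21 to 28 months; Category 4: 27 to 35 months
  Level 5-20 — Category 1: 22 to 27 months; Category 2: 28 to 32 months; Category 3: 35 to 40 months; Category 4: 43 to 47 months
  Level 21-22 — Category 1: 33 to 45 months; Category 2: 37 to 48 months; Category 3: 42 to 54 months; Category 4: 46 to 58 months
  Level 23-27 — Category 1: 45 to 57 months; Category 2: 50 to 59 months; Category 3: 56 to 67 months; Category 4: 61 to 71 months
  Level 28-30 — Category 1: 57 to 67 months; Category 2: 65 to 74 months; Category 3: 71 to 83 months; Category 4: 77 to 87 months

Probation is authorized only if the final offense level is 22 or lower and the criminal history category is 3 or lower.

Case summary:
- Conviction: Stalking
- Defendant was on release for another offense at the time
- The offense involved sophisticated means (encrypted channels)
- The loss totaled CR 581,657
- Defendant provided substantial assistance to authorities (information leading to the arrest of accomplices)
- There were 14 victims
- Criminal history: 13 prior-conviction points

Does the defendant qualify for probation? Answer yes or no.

Base offense level for stalking: 23.
A1 does not apply.
A2 applies: 23 − 3 = 20.
A4 applies: 20 + 1 = 21.
A5 applies: 21 + 1 = 22.
A7 applies: 22 + 3 = 25.
A8 applies (level before this adjustment is 25 ≥ 8, so +4): 25 + 4 = 29.
Final offense level: 29.
Criminal history: 13 prior points → Category 4 (12+).
Level 29 falls in the 28-30 band.
Grid: Level 28-30 × Category 4 = 77-87 months.
Probation check: level 29 > 22 and category 4 > 3 → not eligible.

No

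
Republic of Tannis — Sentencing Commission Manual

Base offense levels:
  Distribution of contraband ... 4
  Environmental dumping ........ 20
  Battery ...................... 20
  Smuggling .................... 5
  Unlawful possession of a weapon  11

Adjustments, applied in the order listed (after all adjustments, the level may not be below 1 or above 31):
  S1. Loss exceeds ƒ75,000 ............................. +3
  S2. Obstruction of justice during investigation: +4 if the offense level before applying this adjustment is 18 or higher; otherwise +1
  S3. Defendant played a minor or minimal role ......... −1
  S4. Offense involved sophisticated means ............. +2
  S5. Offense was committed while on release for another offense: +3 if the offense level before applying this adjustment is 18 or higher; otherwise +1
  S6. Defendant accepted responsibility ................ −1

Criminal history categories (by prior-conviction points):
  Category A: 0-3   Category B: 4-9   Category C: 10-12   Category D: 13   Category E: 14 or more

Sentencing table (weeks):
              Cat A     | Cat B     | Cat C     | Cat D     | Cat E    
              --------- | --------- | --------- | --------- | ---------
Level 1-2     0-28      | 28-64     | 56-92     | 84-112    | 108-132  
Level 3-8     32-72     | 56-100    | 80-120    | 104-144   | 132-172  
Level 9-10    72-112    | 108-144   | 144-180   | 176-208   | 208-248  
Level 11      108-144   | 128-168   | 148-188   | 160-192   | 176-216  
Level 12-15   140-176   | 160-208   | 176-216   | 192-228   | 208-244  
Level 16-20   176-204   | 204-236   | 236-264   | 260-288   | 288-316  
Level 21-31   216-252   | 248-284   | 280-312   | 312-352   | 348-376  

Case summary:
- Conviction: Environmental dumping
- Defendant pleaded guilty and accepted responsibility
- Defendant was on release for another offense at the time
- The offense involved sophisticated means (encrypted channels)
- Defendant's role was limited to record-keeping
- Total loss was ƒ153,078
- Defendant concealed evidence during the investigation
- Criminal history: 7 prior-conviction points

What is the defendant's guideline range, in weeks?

Base offense level for environmental dumping: 20.
S1 applies: 20 + 3 = 23.
S2 applies (level before this adjustment is 23 ≥ 18, so +4): 23 + 4 = 27.
S3 applies: 27 − 1 = 26.
S4 applies: 26 + 2 = 28.
S5 applies (level before this adjustment is 28 ≥ 18, so +3): 28 + 3 = 31.
S6 applies: 31 − 1 = 30.
Final offense level: 30.
Criminal history: 7 prior points → Category B (4-9).
Level 30 falls in the 21-31 band.
Grid: Level 21-31 × Category B = 248-284 weeks.

248-284 weeks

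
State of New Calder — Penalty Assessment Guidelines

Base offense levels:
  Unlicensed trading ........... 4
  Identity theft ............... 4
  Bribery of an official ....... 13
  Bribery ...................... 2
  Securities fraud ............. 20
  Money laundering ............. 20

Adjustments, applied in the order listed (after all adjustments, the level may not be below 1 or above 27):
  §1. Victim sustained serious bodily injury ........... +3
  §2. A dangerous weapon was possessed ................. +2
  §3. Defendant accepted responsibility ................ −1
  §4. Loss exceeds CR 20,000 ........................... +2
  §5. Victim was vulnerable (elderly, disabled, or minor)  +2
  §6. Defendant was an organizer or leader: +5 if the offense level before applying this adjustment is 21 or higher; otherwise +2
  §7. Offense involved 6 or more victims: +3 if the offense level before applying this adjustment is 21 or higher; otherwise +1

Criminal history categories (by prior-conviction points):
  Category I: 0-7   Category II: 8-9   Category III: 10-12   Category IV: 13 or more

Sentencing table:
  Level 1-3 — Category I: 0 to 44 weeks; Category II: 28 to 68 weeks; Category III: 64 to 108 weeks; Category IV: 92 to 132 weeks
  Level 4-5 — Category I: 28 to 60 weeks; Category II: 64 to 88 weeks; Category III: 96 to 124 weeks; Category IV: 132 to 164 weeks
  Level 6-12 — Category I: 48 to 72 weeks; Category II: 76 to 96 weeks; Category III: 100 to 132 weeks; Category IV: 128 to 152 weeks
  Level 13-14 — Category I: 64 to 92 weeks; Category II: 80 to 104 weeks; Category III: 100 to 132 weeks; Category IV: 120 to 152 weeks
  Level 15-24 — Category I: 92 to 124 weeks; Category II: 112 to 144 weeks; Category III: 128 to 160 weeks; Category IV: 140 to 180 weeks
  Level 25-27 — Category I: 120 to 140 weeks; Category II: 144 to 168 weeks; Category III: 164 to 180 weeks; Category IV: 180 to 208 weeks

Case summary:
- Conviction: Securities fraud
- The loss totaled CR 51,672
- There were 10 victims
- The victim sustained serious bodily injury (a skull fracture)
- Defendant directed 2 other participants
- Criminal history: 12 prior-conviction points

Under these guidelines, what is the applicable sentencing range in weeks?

164-180 weeks

Base offense level for securities fraud: 20.
§1 applies: 20 + 3 = 23.
§3 does not apply.
§4 applies: 23 + 2 = 25.
§6 applies (level before this adjustment is 25 ≥ 21, so +5): 25 + 5 = 30.
§7 applies (level before this adjustment is 30 ≥ 21, so +3): 30 + 3 = 33.
Level 33 exceeds the maximum of 27; capped at 27.
Final offense level: 27.
Criminal history: 12 prior points → Category III (10-12).
Level 27 falls in the 25-27 band.
Grid: Level 25-27 × Category III = 164-180 weeks.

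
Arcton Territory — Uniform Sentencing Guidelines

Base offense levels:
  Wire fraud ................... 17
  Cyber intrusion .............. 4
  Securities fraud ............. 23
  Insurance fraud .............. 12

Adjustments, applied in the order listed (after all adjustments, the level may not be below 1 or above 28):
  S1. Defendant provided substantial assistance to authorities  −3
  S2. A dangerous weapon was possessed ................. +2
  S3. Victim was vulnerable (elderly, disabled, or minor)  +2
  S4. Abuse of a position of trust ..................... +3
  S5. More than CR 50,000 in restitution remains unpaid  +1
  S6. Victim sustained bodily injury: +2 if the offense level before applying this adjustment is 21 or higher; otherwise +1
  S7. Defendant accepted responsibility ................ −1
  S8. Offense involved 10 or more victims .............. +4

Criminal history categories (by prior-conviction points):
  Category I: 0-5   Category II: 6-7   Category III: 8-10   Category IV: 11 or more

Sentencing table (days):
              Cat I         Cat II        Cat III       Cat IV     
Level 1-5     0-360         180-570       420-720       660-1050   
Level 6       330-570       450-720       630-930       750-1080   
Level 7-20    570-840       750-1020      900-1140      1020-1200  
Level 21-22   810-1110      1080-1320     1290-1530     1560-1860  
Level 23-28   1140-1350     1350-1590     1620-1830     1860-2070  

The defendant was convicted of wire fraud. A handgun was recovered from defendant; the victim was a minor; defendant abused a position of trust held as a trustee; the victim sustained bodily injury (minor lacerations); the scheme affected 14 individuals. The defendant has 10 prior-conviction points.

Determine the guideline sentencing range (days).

Base offense level for wire fraud: 17.
S2 applies: 17 + 2 = 19.
S3 applies: 19 + 2 = 21.
S4 applies: 21 + 3 = 24.
S6 applies (level before this adjustment is 24 ≥ 21, so +2): 24 + 2 = 26.
S8 applies: 26 + 4 = 30.
Level 30 exceeds the maximum of 28; capped at 28.
Final offense level: 28.
Criminal history: 10 prior points → Category III (8-10).
Level 28 falls in the 23-28 band.
Grid: Level 23-28 × Category III = 1620-1830 days.

1620-1830 days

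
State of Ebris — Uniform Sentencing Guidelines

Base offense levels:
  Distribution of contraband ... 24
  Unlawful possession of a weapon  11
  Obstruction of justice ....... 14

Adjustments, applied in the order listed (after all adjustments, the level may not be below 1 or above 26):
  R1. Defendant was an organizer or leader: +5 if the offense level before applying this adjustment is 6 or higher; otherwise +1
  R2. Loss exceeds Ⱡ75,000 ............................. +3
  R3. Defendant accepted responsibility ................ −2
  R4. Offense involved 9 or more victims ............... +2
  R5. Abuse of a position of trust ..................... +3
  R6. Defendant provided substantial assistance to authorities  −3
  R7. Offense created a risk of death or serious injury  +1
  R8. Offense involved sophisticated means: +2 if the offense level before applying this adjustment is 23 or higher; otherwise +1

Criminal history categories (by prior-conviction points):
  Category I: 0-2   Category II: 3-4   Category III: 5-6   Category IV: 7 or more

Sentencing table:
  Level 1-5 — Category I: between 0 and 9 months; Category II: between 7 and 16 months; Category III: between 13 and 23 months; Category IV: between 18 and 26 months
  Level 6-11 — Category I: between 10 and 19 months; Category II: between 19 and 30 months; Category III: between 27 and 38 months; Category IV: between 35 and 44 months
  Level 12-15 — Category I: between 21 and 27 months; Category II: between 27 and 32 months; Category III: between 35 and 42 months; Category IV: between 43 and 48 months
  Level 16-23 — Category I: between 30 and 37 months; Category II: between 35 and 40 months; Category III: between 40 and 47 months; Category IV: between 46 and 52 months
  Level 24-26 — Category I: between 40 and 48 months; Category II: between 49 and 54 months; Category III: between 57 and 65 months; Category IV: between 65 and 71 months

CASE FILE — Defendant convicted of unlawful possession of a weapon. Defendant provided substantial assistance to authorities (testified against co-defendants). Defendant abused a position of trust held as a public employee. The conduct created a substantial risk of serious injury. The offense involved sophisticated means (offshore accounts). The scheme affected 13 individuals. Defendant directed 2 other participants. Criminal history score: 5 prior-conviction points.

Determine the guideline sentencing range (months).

40-47 months

Base offense level for unlawful possession of a weapon: 11.
R1 applies (level before this adjustment is 11 ≥ 6, so +5): 11 + 5 = 16.
R2 does not apply.
R4 applies: 16 + 2 = 18.
R5 applies: 18 + 3 = 21.
R6 applies: 21 − 3 = 18.
R7 applies: 18 + 1 = 19.
R8 applies (level before this adjustment is 19 < 23, so +1): 19 + 1 = 20.
Final offense level: 20.
Criminal history: 5 prior points → Category III (5-6).
Level 20 falls in the 16-23 band.
Grid: Level 16-23 × Category III = 40-47 months.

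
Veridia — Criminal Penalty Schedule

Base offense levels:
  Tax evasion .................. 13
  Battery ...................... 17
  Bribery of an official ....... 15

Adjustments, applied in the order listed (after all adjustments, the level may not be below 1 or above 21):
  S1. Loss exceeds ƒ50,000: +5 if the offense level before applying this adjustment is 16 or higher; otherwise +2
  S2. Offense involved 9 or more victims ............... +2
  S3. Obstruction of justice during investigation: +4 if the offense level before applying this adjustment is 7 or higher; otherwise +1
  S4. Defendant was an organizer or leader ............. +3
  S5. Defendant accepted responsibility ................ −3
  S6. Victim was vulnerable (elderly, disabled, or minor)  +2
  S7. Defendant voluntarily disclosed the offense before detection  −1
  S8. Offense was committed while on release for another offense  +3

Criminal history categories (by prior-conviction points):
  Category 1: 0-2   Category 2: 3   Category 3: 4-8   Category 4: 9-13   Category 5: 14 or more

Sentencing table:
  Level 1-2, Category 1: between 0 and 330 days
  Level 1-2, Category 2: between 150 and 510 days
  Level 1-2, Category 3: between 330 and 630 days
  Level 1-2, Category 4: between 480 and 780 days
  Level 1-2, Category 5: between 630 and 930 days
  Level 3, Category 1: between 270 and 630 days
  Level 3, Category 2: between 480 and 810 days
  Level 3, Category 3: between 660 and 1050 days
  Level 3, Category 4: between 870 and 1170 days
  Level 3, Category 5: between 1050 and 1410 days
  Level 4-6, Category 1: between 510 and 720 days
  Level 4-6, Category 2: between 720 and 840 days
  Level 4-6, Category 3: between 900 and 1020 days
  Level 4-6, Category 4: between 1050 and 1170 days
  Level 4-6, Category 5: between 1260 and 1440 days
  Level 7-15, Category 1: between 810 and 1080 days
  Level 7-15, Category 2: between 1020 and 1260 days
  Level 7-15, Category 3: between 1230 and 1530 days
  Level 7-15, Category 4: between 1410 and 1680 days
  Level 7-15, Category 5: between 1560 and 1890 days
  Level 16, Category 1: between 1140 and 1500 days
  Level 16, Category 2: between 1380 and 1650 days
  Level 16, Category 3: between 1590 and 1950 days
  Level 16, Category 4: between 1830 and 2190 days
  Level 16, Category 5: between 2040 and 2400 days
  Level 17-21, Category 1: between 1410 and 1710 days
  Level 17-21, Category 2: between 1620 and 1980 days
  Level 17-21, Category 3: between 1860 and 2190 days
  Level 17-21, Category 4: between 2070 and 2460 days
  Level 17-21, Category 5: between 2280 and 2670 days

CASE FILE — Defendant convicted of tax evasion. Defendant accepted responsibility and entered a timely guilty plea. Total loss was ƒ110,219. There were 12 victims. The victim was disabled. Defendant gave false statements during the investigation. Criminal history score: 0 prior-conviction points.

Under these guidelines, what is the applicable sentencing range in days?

1410-1710 days

Base offense level for tax evasion: 13.
S1 applies (level before this adjustment is 13 < 16, so +2): 13 + 2 = 15.
S2 applies: 15 + 2 = 17.
S3 applies (level before this adjustment is 17 ≥ 7, so +4): 17 + 4 = 21.
S5 applies: 21 − 3 = 18.
S6 applies: 18 + 2 = 20.
Final offense level: 20.
Criminal history: 0 prior points → Category 1 (0-2).
Level 20 falls in the 17-21 band.
Grid: Level 17-21 × Category 1 = 1410-1710 days.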